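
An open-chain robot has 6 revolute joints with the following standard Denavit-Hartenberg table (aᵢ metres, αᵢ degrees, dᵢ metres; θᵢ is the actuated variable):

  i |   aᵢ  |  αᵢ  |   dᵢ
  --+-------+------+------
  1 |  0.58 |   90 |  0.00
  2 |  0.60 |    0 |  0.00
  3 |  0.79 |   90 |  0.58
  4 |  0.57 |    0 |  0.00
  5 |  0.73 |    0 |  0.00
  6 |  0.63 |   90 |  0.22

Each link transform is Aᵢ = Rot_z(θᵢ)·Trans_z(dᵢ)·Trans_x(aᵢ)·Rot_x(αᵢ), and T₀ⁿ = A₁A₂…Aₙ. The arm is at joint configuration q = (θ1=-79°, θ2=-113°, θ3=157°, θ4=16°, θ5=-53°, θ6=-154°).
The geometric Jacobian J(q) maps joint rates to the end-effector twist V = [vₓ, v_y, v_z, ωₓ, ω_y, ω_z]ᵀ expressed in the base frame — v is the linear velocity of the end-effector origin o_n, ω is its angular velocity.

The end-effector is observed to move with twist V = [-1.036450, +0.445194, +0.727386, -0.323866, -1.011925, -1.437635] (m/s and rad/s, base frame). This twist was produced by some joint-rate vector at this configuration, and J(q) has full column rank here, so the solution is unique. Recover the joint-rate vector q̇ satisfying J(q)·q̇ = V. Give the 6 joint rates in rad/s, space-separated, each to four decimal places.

-0.4730 -0.2920 0.8030 0.8910 0.1290 0.3210

o_n = [-0.1364, -1.4887, 0.1942]
J₁: ẑ×o_n = [1.4887, -0.1364, 0.0000], ω = ẑ
J2: z=[-0.9816, -0.1908, 0.0000] o=[0.1107, -0.5693, 0.0000] → [-0.0371, 0.1907, 0.8553, -0.9816, -0.1908, 0.0000]
J3: z=[-0.9816, -0.1908, 0.0000] o=[0.0659, -0.3392, -0.5523] → [-0.1424, 0.7328, 1.0898, -0.9816, -0.1908, 0.0000]
J4: z=[0.1325, -0.6819, -0.7193] o=[-0.3950, -1.0077, -0.0035] → [-0.4808, -0.2122, 0.1125, 0.1325, -0.6819, -0.7193]
J5: z=[0.1325, -0.6819, -0.7193] o=[-0.4740, -1.4246, 0.3771] → [0.0786, -0.2186, 0.2217, 0.1325, -0.6819, -0.7193]
J6: z=[0.1325, -0.6819, -0.7193] o=[0.0373, -1.7524, 0.7821] → [0.5906, 0.2029, -0.0835, 0.1325, -0.6819, -0.7193]
q̇ = J⁺·V = [-0.4730, -0.2920, 0.8030, 0.8910, 0.1290, 0.3210]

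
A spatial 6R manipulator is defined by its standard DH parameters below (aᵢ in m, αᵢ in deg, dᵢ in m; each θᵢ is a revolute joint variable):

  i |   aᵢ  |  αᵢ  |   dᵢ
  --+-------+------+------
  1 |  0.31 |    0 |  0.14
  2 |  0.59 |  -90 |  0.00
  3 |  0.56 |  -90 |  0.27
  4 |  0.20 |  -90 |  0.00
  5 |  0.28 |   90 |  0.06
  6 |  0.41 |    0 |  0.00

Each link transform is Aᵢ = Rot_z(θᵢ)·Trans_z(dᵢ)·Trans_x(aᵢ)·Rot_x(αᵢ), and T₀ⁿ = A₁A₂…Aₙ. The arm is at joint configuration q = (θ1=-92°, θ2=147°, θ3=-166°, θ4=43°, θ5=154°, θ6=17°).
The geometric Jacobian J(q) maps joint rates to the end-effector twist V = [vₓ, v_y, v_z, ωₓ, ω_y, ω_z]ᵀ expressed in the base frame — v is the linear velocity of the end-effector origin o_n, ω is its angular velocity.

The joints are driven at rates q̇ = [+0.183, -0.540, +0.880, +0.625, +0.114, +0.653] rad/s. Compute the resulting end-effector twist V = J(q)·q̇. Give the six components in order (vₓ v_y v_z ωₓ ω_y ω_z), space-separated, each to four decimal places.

o_n = [-0.1314, 0.2399, -0.1116]
J₁: ẑ×o_n = [-0.2399, -0.1314, 0.0000], ω = ẑ
J2: z=[0.0000, 0.0000, 1.0000] o=[-0.0108, -0.3098, 0.1400] → [-0.5497, -0.1205, 0.0000, 0.0000, 0.0000, 1.0000]
J3: z=[-0.8192, 0.5736, 0.0000] o=[0.3276, 0.1735, 0.1400] → [-0.1443, -0.2061, 0.2089, -0.8192, 0.5736, 0.0000]
J4: z=[0.1388, 0.1982, 0.9703] o=[-0.2052, -0.1167, 0.2755] → [-0.4227, 0.1254, 0.0348, 0.1388, 0.1982, 0.9703]
J5: z=[0.9786, 0.1226, -0.1650] o=[-0.1749, -0.3112, 0.3109] → [0.0391, 0.4062, 0.5340, 0.9786, 0.1226, -0.1650]
J6: z=[-0.0582, -0.6044, -0.7945] o=[-0.1714, -0.0835, 0.1373] → [0.4073, -0.0463, 0.0054, -0.0582, -0.6044, -0.7945]
V = J·q̇ = [0.1322, -0.0458, 0.2700, -0.5606, 0.2479, -0.2882]

0.1322 -0.0458 0.2700 -0.5606 0.2479 -0.2882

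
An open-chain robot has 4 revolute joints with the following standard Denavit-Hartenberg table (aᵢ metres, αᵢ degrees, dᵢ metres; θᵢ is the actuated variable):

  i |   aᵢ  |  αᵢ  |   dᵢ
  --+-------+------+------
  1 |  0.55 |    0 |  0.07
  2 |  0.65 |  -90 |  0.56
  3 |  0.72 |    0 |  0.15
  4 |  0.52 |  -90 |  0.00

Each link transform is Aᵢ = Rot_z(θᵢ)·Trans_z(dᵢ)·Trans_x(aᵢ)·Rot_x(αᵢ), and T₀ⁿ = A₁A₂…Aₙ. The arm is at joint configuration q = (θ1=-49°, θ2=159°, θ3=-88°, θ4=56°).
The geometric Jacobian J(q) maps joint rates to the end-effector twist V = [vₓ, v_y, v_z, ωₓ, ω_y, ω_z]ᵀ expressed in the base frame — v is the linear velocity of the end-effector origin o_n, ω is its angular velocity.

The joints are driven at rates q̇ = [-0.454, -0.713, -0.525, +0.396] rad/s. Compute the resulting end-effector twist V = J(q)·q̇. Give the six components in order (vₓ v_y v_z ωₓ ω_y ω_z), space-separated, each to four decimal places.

o_n = [-0.1619, 0.5824, 1.6251]
J₁: ẑ×o_n = [-0.5824, -0.1619, 0.0000], ω = ẑ
J2: z=[0.0000, 0.0000, 1.0000] o=[0.3608, -0.4151, 0.0700] → [-0.9975, -0.5227, 0.0000, 0.0000, 0.0000, 1.0000]
J3: z=[-0.9397, -0.3420, 0.0000] o=[0.1385, 0.1957, 0.6300] → [-0.3404, 0.9351, -0.4661, -0.9397, -0.3420, 0.0000]
J4: z=[-0.9397, -0.3420, 0.0000] o=[-0.0110, 0.1680, 1.3496] → [-0.0942, 0.2589, -0.4410, -0.9397, -0.3420, 0.0000]
V = J·q̇ = [1.1170, 0.0578, 0.0701, 0.1212, 0.0441, -1.1670]

1.1170 0.0578 0.0701 0.1212 0.0441 -1.1670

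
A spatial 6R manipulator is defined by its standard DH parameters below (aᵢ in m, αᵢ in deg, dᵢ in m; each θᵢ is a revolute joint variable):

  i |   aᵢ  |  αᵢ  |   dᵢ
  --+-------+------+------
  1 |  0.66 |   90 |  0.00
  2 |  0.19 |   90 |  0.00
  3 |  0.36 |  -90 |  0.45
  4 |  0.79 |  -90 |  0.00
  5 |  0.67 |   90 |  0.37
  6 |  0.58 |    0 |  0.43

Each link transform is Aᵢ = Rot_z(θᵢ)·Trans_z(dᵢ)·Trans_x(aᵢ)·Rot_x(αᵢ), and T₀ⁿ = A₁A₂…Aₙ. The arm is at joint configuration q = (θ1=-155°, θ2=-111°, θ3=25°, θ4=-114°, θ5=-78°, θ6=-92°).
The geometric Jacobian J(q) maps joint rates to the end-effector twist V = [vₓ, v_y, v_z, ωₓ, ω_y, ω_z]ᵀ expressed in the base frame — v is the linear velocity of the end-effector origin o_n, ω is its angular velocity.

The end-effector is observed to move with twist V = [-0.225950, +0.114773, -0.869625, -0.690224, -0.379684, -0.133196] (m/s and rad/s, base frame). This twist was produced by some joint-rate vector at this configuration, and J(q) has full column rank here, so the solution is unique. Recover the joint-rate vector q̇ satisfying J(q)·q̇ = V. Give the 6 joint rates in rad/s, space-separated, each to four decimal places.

o_n = [-0.2193, 0.6056, 0.4356]
J₁: ẑ×o_n = [-0.6056, -0.2193, 0.0000], ω = ẑ
J2: z=[-0.4226, 0.9063, 0.0000] o=[-0.5982, -0.2789, 0.0000] → [0.3948, 0.1841, -0.7171, -0.4226, 0.9063, 0.0000]
J3: z=[0.8461, 0.3945, 0.3584] o=[-0.5365, -0.2502, -0.1774] → [-0.0648, -0.4050, 0.5989, 0.8461, 0.3945, 0.3584]
J4: z=[-0.5203, 0.7574, 0.3945] o=[-0.1140, 0.1147, -0.3207] → [0.3791, 0.3519, -0.1756, -0.5203, 0.7574, 0.3945]
J5: z=[0.4499, 0.6358, -0.6272] o=[0.4594, 0.2323, 0.2098] → [0.3777, 0.3241, 0.5995, 0.4499, 0.6358, -0.6272]
J6: z=[-0.8182, 0.0119, -0.5748] o=[0.3860, 0.9846, 0.3298] → [-0.2166, 0.4345, 0.3173, -0.8182, 0.0119, -0.5748]
q̇ = J⁺·V = [0.3590, 0.5650, -0.8540, -0.6370, -0.1140, 0.0110]

0.3590 0.5650 -0.8540 -0.6370 -0.1140 0.0110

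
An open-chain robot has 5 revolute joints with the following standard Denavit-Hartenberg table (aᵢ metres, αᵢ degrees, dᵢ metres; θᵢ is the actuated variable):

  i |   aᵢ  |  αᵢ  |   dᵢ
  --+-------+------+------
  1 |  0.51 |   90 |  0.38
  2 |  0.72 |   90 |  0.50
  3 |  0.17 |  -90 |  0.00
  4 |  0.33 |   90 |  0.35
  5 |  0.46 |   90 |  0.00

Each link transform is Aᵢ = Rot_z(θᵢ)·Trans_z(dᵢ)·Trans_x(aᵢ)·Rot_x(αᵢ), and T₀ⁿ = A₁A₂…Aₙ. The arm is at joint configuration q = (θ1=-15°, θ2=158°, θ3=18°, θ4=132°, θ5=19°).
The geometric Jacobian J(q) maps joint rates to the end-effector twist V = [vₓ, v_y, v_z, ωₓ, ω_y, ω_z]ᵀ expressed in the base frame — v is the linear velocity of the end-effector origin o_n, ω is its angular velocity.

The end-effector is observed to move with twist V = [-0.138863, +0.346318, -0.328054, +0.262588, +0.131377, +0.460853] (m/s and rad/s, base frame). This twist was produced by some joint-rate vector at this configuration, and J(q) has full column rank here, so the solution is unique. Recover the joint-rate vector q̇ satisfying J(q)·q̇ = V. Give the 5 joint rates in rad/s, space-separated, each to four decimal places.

o_n = [-0.1535, -0.8592, -0.0570]
J₁: ẑ×o_n = [0.8592, -0.1535, 0.0000], ω = ẑ
J2: z=[-0.2588, -0.9659, 0.0000] o=[0.4926, -0.1320, 0.3800] → [0.4221, -0.1131, -0.4359, -0.2588, -0.9659, 0.0000]
J3: z=[0.3618, -0.0970, 0.9272] o=[-0.2816, -0.4422, 0.6497] → [0.4552, 0.3745, -0.1385, 0.3618, -0.0970, 0.9272]
J4: z=[0.0306, -0.9928, -0.1158] o=[-0.4400, -0.4541, 0.7103] → [0.7149, -0.0097, 0.2720, 0.0306, -0.9928, -0.1158]
J5: z=[-0.9345, 0.0127, -0.3556] o=[-0.3123, -0.7623, 0.3637] → [-0.0398, -0.4496, 0.0885, -0.9345, 0.0127, -0.3556]
q̇ = J⁺·V = [-0.3310, 0.2260, 0.7790, -0.4290, -0.0560]

-0.3310 0.2260 0.7790 -0.4290 -0.0560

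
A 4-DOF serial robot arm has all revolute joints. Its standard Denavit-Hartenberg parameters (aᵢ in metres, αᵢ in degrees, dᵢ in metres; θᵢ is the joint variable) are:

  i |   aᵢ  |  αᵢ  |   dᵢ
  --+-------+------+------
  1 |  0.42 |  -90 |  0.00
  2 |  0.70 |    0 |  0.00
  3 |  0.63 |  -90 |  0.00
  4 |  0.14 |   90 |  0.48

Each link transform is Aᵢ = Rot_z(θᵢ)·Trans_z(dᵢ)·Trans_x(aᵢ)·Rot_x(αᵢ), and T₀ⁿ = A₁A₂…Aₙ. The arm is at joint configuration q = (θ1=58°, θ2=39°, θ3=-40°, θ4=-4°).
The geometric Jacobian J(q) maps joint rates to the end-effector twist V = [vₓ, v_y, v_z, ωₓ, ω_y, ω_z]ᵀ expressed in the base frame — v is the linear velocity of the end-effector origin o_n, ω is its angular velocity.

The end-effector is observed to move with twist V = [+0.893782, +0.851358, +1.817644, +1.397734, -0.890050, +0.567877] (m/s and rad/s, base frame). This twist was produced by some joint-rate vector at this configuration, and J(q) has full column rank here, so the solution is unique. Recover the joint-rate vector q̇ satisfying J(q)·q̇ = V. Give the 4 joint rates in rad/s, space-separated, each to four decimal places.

-0.2410 -0.9720 -0.6850 -0.8090

o_n = [0.9148, 1.4824, -0.9070]
J₁: ẑ×o_n = [-1.4824, 0.9148, 0.0000], ω = ẑ
J2: z=[-0.8480, 0.5299, 0.0000] o=[0.2226, 0.3562, 0.0000] → [-0.4806, -0.7692, -1.3219, -0.8480, 0.5299, 0.0000]
J3: z=[-0.8480, 0.5299, 0.0000] o=[0.5108, 0.8175, -0.4405] → [-0.2472, -0.3956, -0.7779, -0.8480, 0.5299, 0.0000]
J4: z=[0.0092, 0.0148, -0.9998] o=[0.8446, 1.3517, -0.4295] → [0.1236, -0.0657, 0.0002, 0.0092, 0.0148, -0.9998]
q̇ = J⁺·V = [-0.2410, -0.9720, -0.6850, -0.8090]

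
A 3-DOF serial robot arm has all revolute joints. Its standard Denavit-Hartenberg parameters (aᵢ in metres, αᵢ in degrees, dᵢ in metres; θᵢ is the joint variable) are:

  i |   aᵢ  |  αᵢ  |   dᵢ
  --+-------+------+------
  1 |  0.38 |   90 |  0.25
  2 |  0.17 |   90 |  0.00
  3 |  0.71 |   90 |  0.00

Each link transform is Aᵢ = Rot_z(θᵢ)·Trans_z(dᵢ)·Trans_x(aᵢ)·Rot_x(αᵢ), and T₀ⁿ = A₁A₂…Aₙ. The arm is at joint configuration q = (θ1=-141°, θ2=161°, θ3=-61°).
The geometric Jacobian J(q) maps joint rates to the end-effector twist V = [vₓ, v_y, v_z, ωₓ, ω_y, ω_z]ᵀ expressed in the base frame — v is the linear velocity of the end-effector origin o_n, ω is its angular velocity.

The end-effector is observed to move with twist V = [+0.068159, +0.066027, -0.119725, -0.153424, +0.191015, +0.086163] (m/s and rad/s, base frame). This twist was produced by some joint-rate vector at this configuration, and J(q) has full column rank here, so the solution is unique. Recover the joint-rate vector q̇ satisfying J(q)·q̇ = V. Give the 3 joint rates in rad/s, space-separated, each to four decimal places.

0.0890 0.2450 -0.0030

o_n = [0.4733, -0.4158, 0.4174]
J₁: ẑ×o_n = [0.4158, 0.4733, -0.0000], ω = ẑ
J2: z=[-0.6293, 0.7771, 0.0000] o=[-0.2953, -0.2391, 0.2500] → [0.1301, 0.1054, -0.4862, -0.6293, 0.7771, 0.0000]
J3: z=[-0.2530, -0.2049, 0.9455] o=[-0.1704, -0.1380, 0.3053] → [0.2397, 0.6370, 0.2022, -0.2530, -0.2049, 0.9455]
q̇ = J⁺·V = [0.0890, 0.2450, -0.0030]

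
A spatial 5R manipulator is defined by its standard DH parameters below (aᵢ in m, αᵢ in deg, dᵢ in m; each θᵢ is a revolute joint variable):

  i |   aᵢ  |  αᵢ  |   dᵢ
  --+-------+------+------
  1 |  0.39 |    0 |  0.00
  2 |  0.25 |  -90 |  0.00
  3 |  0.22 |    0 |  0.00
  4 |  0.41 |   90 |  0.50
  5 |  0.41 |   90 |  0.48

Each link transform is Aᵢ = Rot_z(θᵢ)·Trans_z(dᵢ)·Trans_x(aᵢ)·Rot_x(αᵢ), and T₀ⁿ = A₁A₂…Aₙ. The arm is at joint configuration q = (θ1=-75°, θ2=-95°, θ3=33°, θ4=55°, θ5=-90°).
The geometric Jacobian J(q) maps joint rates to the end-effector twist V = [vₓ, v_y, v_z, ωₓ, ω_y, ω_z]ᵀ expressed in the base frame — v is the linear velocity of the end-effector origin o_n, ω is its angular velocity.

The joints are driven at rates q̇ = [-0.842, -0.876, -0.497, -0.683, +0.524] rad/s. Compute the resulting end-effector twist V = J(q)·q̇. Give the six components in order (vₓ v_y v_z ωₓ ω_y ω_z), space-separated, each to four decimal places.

-1.2692 1.3670 0.4599 -0.7206 1.0711 -1.6997

o_n = [-0.7978, -0.6266, -0.5128]
J₁: ẑ×o_n = [0.6266, -0.7978, 0.0000], ω = ẑ
J2: z=[0.0000, 0.0000, 1.0000] o=[0.1009, -0.3767, 0.0000] → [0.2499, -0.8988, 0.0000, 0.0000, 0.0000, 1.0000]
J3: z=[0.1736, -0.9848, 0.0000] o=[-0.1453, -0.4201, 0.0000] → [0.5050, 0.0891, -0.6785, 0.1736, -0.9848, 0.0000]
J4: z=[0.1736, -0.9848, 0.0000] o=[-0.3270, -0.4522, -0.1198] → [0.3870, 0.0682, -0.4940, 0.1736, -0.9848, 0.0000]
J5: z=[-0.9842, -0.1735, 0.0349] o=[-0.2542, -0.9471, -0.5296] → [-0.0141, -0.0025, -0.4098, -0.9842, -0.1735, 0.0349]
V = J·q̇ = [-1.2692, 1.3670, 0.4599, -0.7206, 1.0711, -1.6997]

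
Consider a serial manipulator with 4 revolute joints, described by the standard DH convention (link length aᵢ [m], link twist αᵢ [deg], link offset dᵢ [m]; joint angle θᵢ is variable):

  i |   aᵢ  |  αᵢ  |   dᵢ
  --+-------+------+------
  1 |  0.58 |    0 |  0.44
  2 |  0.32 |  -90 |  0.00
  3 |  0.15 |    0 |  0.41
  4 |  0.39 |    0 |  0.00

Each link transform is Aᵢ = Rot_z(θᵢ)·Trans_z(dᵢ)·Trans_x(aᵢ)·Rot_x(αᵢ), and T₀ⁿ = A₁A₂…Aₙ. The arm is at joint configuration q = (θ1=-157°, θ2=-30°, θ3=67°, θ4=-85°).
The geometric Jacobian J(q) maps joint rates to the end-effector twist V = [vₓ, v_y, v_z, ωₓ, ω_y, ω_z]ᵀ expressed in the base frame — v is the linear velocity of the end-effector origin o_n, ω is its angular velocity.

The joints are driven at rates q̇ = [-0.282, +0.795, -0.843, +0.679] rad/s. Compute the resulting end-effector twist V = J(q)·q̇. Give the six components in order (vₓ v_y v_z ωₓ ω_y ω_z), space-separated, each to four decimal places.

0.0021 -0.2449 0.1102 0.0200 0.1628 0.5130

o_n = [-1.3278, -0.5422, 0.4224]
J₁: ẑ×o_n = [0.5422, -1.3278, 0.0000], ω = ẑ
J2: z=[0.0000, 0.0000, 1.0000] o=[-0.5339, -0.2266, 0.4400] → [0.3156, -0.7939, 0.0000, 0.0000, 0.0000, 1.0000]
J3: z=[-0.1219, -0.9925, 0.0000] o=[-0.8515, -0.1876, 0.4400] → [0.0174, -0.0021, -0.4295, -0.1219, -0.9925, 0.0000]
J4: z=[-0.1219, -0.9925, 0.0000] o=[-0.9596, -0.5874, 0.3019] → [-0.1196, 0.0147, -0.3709, -0.1219, -0.9925, 0.0000]
V = J·q̇ = [0.0021, -0.2449, 0.1102, 0.0200, 0.1628, 0.5130]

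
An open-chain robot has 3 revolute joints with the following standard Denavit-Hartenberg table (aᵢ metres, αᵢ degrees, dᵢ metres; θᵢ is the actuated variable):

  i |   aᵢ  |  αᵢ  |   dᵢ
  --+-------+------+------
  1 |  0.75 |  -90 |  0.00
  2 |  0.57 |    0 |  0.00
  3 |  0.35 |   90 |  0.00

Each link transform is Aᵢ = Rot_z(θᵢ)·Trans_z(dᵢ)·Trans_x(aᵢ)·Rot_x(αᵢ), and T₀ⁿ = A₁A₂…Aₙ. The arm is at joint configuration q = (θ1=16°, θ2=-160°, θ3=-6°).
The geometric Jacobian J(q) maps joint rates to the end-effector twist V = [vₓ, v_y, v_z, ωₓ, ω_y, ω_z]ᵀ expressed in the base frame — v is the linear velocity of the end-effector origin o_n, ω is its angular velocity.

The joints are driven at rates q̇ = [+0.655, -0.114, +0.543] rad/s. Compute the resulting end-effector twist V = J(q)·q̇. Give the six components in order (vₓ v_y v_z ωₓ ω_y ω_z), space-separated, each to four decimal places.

0.0362 -0.0750 0.0846 -0.1182 0.4124 0.6550

o_n = [-0.1204, -0.0345, 0.2796]
J₁: ẑ×o_n = [0.0345, -0.1204, 0.0000], ω = ẑ
J2: z=[-0.2756, 0.9613, 0.0000] o=[0.7209, 0.2067, 0.0000] → [0.2688, 0.0771, 0.8752, -0.2756, 0.9613, 0.0000]
J3: z=[-0.2756, 0.9613, 0.0000] o=[0.2061, 0.0591, 0.1950] → [0.0814, 0.0233, 0.3396, -0.2756, 0.9613, 0.0000]
V = J·q̇ = [0.0362, -0.0750, 0.0846, -0.1182, 0.4124, 0.6550]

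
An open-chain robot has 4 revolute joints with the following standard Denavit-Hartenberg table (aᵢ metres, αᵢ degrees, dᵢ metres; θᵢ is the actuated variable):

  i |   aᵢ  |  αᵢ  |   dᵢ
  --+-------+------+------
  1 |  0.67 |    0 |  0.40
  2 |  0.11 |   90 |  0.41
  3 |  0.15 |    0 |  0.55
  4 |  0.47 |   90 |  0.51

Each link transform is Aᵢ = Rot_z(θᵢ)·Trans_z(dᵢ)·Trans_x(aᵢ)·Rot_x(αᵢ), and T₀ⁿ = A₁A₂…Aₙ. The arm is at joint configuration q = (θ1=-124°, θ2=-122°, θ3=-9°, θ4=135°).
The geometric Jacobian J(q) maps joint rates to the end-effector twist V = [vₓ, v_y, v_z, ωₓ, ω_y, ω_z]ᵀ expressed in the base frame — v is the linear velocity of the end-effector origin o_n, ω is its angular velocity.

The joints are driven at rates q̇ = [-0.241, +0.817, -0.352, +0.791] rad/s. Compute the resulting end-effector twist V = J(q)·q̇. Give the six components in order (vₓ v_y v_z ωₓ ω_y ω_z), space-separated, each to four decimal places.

o_n = [0.6011, -0.1409, 1.1668]
J₁: ẑ×o_n = [0.1409, 0.6011, -0.0000], ω = ẑ
J2: z=[0.0000, 0.0000, 1.0000] o=[-0.3747, -0.5555, 0.4000] → [-0.4146, 0.9757, 0.0000, 0.0000, 0.0000, 1.0000]
J3: z=[0.9135, 0.4067, 0.0000] o=[-0.4194, -0.4550, 0.8100] → [0.1451, -0.3259, -0.1281, 0.9135, 0.4067, 0.0000]
J4: z=[0.9135, 0.4067, 0.0000] o=[0.0228, -0.0959, 0.7865] → [0.1547, -0.3474, -0.2763, 0.9135, 0.4067, 0.0000]
V = J·q̇ = [-0.3014, 0.4923, -0.1734, 0.4010, 0.1786, 0.5760]

-0.3014 0.4923 -0.1734 0.4010 0.1786 0.5760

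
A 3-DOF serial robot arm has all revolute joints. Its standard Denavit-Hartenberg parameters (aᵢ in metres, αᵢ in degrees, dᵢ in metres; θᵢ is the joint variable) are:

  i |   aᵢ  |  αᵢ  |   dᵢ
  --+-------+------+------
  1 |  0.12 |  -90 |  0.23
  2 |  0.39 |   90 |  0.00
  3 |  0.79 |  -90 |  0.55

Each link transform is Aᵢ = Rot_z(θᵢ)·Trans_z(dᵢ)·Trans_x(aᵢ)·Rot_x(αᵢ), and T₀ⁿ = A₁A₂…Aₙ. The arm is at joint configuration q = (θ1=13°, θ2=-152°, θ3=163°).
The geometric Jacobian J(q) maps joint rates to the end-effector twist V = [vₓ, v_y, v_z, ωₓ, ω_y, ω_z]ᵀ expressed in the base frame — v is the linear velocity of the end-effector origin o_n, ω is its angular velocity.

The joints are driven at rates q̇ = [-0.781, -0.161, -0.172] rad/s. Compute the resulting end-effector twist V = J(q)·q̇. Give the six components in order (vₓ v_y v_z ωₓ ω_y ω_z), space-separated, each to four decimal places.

o_n = [0.1278, 0.2666, -0.4272]
J₁: ẑ×o_n = [-0.2666, 0.1278, 0.0000], ω = ẑ
J2: z=[-0.2250, 0.9744, 0.0000] o=[0.1169, 0.0270, 0.2300] → [-0.6404, -0.1478, -0.0645, -0.2250, 0.9744, 0.0000]
J3: z=[-0.4574, -0.1056, -0.8829] o=[-0.2186, -0.0505, 0.4131] → [0.3687, -0.6902, -0.1084, -0.4574, -0.1056, -0.8829]
V = J·q̇ = [0.2479, 0.0427, 0.0290, 0.1149, -0.1387, -0.6291]

0.2479 0.0427 0.0290 0.1149 -0.1387 -0.6291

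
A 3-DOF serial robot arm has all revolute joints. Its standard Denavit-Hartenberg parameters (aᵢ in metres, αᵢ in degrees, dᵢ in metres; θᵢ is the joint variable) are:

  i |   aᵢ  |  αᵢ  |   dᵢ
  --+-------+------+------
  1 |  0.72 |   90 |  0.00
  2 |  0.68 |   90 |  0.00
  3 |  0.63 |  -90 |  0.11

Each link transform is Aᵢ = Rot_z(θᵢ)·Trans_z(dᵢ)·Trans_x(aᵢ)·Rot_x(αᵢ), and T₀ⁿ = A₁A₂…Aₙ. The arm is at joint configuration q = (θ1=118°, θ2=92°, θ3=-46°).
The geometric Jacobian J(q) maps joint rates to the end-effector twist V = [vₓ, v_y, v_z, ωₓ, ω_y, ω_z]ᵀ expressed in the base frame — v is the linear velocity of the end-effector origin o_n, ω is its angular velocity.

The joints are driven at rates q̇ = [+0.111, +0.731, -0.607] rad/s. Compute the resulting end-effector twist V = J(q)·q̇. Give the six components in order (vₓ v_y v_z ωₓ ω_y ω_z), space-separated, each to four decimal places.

o_n = [-0.7715, 0.4856, 1.1208]
J₁: ẑ×o_n = [-0.4856, -0.7715, 0.0000], ω = ẑ
J2: z=[0.8829, 0.4695, 0.0000] o=[-0.3380, 0.6357, 0.0000] → [0.5262, -0.9896, 0.0709, 0.8829, 0.4695, 0.0000]
J3: z=[-0.4692, 0.8824, 0.0349] o=[-0.3269, 0.6148, 0.6796] → [0.3938, 0.1915, 0.4529, -0.4692, 0.8824, 0.0349]
V = J·q̇ = [0.0917, -0.9253, -0.2231, 0.9302, -0.1924, 0.0898]

0.0917 -0.9253 -0.2231 0.9302 -0.1924 0.0898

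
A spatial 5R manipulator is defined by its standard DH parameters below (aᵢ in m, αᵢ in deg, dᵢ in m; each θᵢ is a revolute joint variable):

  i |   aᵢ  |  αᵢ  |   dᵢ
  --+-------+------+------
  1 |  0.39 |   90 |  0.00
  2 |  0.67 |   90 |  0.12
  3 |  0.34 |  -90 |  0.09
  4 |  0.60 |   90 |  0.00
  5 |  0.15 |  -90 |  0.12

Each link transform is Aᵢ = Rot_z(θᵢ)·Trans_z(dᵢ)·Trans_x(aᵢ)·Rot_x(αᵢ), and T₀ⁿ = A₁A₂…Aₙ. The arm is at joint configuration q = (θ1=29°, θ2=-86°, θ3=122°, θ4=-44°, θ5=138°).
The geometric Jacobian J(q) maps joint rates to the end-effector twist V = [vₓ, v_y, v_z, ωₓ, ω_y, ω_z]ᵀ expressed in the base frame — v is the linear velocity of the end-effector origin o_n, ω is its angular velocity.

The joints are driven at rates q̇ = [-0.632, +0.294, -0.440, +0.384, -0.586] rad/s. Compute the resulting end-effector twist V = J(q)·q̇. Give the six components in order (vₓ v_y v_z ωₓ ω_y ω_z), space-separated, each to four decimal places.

o_n = [0.1896, -0.5609, -0.2980]
J₁: ẑ×o_n = [0.5609, 0.1896, -0.0000], ω = ẑ
J2: z=[0.4848, -0.8746, 0.0000] o=[0.3411, 0.1891, 0.0000] → [0.2606, 0.1445, -0.4961, 0.4848, -0.8746, 0.0000]
J3: z=[-0.8725, -0.4836, -0.0698] o=[0.4402, 0.1068, -0.6684] → [-0.2257, 0.3406, 0.4613, -0.8725, -0.4836, -0.0698]
J4: z=[-0.3086, 0.4348, 0.8460] o=[0.4904, -0.1950, -0.4949] → [0.3951, -0.1937, 0.2437, -0.3086, 0.4348, 0.8460]
J5: z=[-0.8908, 0.1798, -0.4174] o=[0.2903, -0.7245, -0.2958] → [0.0679, 0.0401, -0.1276, -0.8908, 0.1798, -0.4174]
V = J·q̇ = [-0.0666, -0.3251, -0.1805, 0.9299, 0.0173, -0.0319]

-0.0666 -0.3251 -0.1805 0.9299 0.0173 -0.0319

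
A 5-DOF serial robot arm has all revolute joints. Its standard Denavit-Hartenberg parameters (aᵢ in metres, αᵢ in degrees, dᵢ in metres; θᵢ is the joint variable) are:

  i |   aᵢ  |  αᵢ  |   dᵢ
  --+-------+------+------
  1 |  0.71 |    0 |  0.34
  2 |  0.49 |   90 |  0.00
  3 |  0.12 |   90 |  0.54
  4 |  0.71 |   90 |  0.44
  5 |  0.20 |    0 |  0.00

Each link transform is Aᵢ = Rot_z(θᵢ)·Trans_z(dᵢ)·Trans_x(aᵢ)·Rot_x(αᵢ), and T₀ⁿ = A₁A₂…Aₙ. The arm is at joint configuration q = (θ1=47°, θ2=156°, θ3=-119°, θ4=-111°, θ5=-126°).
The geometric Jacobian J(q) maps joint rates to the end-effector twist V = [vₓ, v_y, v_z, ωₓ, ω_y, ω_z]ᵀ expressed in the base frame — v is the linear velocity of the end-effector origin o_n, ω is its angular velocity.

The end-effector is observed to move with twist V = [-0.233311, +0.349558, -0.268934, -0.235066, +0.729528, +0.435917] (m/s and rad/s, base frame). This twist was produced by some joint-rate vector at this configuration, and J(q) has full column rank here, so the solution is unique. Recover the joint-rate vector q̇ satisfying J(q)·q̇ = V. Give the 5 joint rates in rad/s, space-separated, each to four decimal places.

o_n = [0.2211, 0.3933, 0.5556]
J₁: ẑ×o_n = [-0.3933, 0.2211, 0.0000], ω = ẑ
J2: z=[0.0000, 0.0000, 1.0000] o=[0.4842, 0.5193, 0.3400] → [0.1259, -0.2632, 0.0000, 0.0000, 0.0000, 1.0000]
J3: z=[-0.3907, 0.9205, 0.0000] o=[0.0332, 0.3278, 0.3400] → [0.1985, 0.0842, -0.1986, -0.3907, 0.9205, 0.0000]
J4: z=[0.8051, 0.3417, 0.4848] o=[-0.1243, 0.8476, 0.2350] → [0.3298, -0.0907, -0.4837, 0.8051, 0.3417, 0.4848]
J5: z=[-0.5567, 0.1530, 0.8165] o=[0.3754, 0.3396, 0.6709] → [-0.0615, -0.1902, -0.0063, -0.5567, 0.1530, 0.8165]
q̇ = J⁺·V = [0.8080, -0.8670, 0.6100, 0.3000, 0.4280]

0.8080 -0.8670 0.6100 0.3000 0.4280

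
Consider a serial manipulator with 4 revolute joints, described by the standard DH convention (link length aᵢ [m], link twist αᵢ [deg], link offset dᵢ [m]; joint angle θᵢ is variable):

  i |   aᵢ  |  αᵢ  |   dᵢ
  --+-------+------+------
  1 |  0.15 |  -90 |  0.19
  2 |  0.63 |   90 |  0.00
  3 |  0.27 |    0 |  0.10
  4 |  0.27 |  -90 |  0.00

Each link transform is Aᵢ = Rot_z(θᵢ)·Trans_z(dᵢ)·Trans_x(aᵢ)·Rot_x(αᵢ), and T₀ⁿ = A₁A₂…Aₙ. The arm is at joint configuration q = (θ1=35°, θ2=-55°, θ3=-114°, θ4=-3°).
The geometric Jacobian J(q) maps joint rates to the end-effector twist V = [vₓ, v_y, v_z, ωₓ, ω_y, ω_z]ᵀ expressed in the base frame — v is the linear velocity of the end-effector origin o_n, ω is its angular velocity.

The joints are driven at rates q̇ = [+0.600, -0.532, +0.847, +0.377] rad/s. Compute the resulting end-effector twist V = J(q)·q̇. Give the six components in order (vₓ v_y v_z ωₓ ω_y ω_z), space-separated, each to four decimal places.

o_n = [0.5220, -0.2293, 0.5731]
J₁: ẑ×o_n = [0.2293, 0.5220, -0.0000], ω = ẑ
J2: z=[-0.5736, 0.8192, 0.0000] o=[0.1229, 0.0860, 0.1900] → [0.3138, 0.2197, -0.1461, -0.5736, 0.8192, 0.0000]
J3: z=[-0.6710, -0.4698, 0.5736] o=[0.4189, 0.2933, 0.7061] → [0.3622, -0.0301, 0.3991, -0.6710, -0.4698, 0.5736]
J4: z=[-0.6710, -0.4698, 0.5736] o=[0.4417, 0.0081, 0.6735] → [0.1833, -0.0213, 0.1971, -0.6710, -0.4698, 0.5736]
V = J·q̇ = [0.3465, 0.1629, 0.4901, -0.5162, -1.0109, 1.3021]

0.3465 0.1629 0.4901 -0.5162 -1.0109 1.3021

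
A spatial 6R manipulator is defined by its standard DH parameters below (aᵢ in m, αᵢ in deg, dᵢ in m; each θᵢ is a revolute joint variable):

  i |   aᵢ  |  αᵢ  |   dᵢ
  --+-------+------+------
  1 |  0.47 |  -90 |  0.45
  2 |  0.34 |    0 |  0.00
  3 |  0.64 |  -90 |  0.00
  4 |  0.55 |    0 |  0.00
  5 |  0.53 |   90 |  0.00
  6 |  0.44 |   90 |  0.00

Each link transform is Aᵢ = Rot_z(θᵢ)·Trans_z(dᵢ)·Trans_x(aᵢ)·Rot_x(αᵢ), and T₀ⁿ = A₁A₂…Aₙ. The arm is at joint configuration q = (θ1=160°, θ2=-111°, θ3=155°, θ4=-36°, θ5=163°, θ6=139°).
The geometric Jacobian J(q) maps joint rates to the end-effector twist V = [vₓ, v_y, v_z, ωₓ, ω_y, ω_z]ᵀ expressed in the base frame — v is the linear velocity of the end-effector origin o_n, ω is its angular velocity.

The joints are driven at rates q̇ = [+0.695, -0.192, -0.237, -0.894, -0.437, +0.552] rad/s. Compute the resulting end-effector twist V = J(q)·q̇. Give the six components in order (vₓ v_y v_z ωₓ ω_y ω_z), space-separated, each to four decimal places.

-0.6459 -0.7780 0.3085 -0.9065 1.1400 1.3462

o_n = [-0.8481, 0.1329, -0.1112]
J₁: ẑ×o_n = [-0.1329, -0.8481, 0.0000], ω = ẑ
J2: z=[-0.3420, -0.9397, 0.0000] o=[-0.4417, 0.1607, 0.4500] → [0.5273, -0.1919, -0.3724, -0.3420, -0.9397, 0.0000]
J3: z=[-0.3420, -0.9397, 0.0000] o=[-0.3272, 0.1191, 0.7674] → [0.8256, -0.3005, -0.4942, -0.3420, -0.9397, 0.0000]
J4: z=[0.6528, -0.2376, -0.7193] o=[-0.7598, 0.2765, 0.3228] → [-0.0002, 0.3468, -0.1148, 0.6528, -0.2376, -0.7193]
J5: z=[0.6528, -0.2376, -0.7193] o=[-1.1711, 0.0822, 0.0137] → [0.0661, -0.1508, 0.1098, 0.6528, -0.2376, -0.7193]
J6: z=[-0.3340, 0.7620, -0.5548] o=[-0.8107, 0.4015, 0.2353] → [-0.4130, -0.0950, 0.1182, -0.3340, 0.7620, -0.5548]
V = J·q̇ = [-0.6459, -0.7780, 0.3085, -0.9065, 1.1400, 1.3462]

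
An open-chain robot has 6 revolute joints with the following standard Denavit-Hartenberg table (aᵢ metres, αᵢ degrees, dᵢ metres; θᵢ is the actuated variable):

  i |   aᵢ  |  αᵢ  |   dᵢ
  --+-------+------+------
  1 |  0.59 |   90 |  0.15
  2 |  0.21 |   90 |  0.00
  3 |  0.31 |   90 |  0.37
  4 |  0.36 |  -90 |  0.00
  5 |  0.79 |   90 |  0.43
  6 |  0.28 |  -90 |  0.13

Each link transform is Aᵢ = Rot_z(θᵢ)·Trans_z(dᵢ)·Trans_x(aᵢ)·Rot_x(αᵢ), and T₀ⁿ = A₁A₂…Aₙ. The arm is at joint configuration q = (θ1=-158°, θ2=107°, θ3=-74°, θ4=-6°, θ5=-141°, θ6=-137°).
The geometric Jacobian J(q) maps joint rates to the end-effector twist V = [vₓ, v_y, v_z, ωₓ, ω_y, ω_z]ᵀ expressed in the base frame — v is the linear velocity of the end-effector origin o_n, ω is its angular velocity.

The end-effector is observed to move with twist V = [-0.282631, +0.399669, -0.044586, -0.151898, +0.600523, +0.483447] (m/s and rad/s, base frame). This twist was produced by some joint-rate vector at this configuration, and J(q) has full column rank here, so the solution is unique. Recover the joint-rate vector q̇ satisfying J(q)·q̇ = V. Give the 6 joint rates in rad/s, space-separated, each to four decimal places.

o_n = [-1.0181, -0.6560, 0.3302]
J₁: ẑ×o_n = [0.6560, -1.0181, 0.0000], ω = ẑ
J2: z=[-0.3746, 0.9272, 0.0000] o=[-0.5470, -0.2210, 0.1500] → [0.1671, 0.0675, 0.5997, -0.3746, 0.9272, 0.0000]
J3: z=[-0.8867, -0.3582, 0.2924] o=[-0.4901, -0.1980, 0.3508] → [0.1413, -0.1726, 0.2169, -0.8867, -0.3582, 0.2924]
J4: z=[-0.1573, -0.3608, -0.9193] o=[-0.6834, -0.5975, 0.5407] → [0.0222, 0.2746, -0.1116, -0.1573, -0.3608, -0.9193]
J5: z=[-0.8364, -0.4463, 0.3183] o=[-0.4943, -0.8923, 0.6241] → [0.0559, -0.4125, -0.4314, -0.8364, -0.4463, 0.3183]
J6: z=[-0.2082, 0.7958, 0.5687] o=[-1.2546, -0.7608, 0.1618] → [0.0744, 0.1696, -0.2100, -0.2082, 0.7958, 0.5687]
q̇ = J⁺·V = [-0.5000, -0.0500, 0.1700, -0.6490, -0.0020, 0.5940]

-0.5000 -0.0500 0.1700 -0.6490 -0.0020 0.5940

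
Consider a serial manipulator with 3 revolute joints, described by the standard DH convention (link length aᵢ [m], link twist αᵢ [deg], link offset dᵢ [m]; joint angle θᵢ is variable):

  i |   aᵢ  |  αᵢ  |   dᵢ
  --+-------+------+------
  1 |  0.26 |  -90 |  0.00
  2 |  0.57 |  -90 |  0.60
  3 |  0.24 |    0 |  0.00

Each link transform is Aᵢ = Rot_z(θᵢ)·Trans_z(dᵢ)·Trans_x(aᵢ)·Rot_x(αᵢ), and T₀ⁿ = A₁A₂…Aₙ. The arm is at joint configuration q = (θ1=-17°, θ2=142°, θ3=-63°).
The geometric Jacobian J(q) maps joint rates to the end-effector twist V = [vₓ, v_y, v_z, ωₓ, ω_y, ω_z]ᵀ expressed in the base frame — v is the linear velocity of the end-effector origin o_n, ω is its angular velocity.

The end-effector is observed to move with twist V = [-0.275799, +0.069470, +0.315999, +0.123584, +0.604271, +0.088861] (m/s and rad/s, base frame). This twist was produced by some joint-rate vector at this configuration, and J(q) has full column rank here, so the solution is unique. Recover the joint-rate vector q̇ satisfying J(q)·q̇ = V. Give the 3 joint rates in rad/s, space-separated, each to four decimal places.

o_n = [-0.0251, 0.8587, -0.4180]
J₁: ẑ×o_n = [-0.8587, -0.0251, 0.0000], ω = ẑ
J2: z=[0.2924, 0.9563, 0.0000] o=[0.2486, -0.0760, 0.0000] → [-0.3997, 0.1222, 0.5350, 0.2924, 0.9563, 0.0000]
J3: z=[-0.5888, 0.1800, 0.7880] o=[-0.0055, 0.6291, -0.3509] → [-0.1930, -0.0549, -0.1317, -0.5888, 0.1800, 0.7880]
q̇ = J⁺·V = [0.0140, 0.6140, 0.0950]

0.0140 0.6140 0.0950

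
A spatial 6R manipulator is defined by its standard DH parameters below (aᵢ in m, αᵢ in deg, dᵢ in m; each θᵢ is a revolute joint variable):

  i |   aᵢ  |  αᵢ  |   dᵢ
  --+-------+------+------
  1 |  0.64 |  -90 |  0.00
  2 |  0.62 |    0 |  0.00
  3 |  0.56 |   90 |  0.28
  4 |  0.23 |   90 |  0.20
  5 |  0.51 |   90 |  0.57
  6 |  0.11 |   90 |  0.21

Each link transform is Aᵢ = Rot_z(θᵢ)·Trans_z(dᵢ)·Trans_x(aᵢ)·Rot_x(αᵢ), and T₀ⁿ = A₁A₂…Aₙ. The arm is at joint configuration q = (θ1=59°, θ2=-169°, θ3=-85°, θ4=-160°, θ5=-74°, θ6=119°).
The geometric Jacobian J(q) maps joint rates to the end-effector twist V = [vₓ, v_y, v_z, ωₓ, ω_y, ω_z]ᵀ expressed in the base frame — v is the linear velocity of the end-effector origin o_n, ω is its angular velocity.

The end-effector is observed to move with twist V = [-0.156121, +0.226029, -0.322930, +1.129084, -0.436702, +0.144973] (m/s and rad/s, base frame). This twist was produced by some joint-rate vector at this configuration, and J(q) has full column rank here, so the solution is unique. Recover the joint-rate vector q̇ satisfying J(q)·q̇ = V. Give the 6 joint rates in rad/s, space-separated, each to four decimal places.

-0.2040 0.1900 -0.4630 -0.0930 -0.7300 -0.7110

o_n = [-0.8889, 0.1775, 0.0200]
J₁: ẑ×o_n = [-0.1775, -0.8889, 0.0000], ω = ẑ
J2: z=[-0.8572, 0.5150, 0.0000] o=[0.3296, 0.5486, 0.0000] → [0.0103, 0.0171, 0.9456, -0.8572, 0.5150, 0.0000]
J3: z=[-0.8572, 0.5150, 0.0000] o=[0.0162, 0.0269, 0.1183] → [-0.0506, -0.0843, 0.3370, -0.8572, 0.5150, 0.0000]
J4: z=[0.4951, 0.8240, -0.2756] o=[-0.3033, 0.0388, -0.4200] → [0.4008, -0.0564, 0.5511, 0.4951, 0.8240, -0.2756]
J5: z=[-0.7569, 0.5648, 0.3288] o=[-0.1062, 0.2141, -0.2674] → [0.1743, -0.0398, 0.4698, -0.7569, 0.5648, 0.3288]
J6: z=[-0.5465, -0.2712, -0.7923] o=[-0.7204, 0.1386, 0.1821] → [0.0748, 0.0449, -0.0670, -0.5465, -0.2712, -0.7923]
q̇ = J⁺·V = [-0.2040, 0.1900, -0.4630, -0.0930, -0.7300, -0.7110]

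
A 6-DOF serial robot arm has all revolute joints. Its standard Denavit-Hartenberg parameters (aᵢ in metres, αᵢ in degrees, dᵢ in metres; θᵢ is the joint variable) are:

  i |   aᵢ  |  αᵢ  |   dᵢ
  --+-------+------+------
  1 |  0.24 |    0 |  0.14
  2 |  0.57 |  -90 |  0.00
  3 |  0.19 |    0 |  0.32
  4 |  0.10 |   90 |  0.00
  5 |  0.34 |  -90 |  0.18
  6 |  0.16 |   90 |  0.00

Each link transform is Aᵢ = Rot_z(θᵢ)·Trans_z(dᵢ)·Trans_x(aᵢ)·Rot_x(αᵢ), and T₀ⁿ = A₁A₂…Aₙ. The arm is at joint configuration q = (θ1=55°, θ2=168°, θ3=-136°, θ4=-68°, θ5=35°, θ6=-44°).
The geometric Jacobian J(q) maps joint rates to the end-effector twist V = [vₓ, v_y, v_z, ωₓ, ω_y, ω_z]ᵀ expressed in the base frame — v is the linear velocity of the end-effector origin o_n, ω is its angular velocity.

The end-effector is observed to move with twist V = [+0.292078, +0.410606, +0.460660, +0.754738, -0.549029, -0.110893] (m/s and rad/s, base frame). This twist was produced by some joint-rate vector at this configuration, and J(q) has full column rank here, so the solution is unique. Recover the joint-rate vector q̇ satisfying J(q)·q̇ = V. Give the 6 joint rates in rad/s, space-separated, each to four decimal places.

0.6670 -0.5040 0.4720 0.8350 0.1780 -0.4770

o_n = [0.4463, -0.3101, -0.1863]
J₁: ẑ×o_n = [0.3101, 0.4463, -0.0000], ω = ẑ
J2: z=[0.0000, 0.0000, 1.0000] o=[0.1377, 0.1966, 0.1400] → [0.5067, 0.3086, -0.0000, 0.0000, 0.0000, 1.0000]
J3: z=[0.6820, -0.7314, 0.0000] o=[-0.2792, -0.1921, 0.1400] → [0.2386, 0.2225, 0.4502, 0.6820, -0.7314, 0.0000]
J4: z=[0.6820, -0.7314, 0.0000] o=[0.0390, -0.3330, 0.2720] → [0.3352, 0.3125, 0.3135, 0.6820, -0.7314, 0.0000]
J5: z=[-0.2975, -0.2774, -0.9135] o=[0.1058, -0.2707, 0.2313] → [0.0798, -0.4353, 0.1062, -0.2975, -0.2774, -0.9135]
J6: z=[0.1754, -0.9564, 0.2333] o=[0.3713, -0.2897, -0.0464] → [0.1385, 0.0420, 0.0681, 0.1754, -0.9564, 0.2333]
q̇ = J⁺·V = [0.6670, -0.5040, 0.4720, 0.8350, 0.1780, -0.4770]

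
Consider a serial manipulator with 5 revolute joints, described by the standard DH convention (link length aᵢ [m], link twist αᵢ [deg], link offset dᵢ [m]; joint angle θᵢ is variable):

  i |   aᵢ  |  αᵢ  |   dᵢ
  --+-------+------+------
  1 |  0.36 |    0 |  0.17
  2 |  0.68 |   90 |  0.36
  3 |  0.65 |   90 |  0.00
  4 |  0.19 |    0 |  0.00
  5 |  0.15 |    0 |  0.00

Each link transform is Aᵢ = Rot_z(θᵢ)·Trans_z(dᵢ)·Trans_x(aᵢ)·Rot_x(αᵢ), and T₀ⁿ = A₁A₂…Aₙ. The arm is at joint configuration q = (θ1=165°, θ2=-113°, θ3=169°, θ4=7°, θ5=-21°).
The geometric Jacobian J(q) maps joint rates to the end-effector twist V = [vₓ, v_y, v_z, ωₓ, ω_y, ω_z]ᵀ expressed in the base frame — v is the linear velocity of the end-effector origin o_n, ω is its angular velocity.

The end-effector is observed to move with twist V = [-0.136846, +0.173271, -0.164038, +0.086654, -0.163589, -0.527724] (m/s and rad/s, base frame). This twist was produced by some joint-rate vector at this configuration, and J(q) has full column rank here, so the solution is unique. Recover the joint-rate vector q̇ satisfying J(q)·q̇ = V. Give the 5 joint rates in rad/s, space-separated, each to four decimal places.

-0.2360 0.0970 0.1690 -0.4450 0.0490

o_n = [-0.5342, -0.1241, 0.7178]
J₁: ẑ×o_n = [0.1241, -0.5342, 0.0000], ω = ẑ
J2: z=[0.0000, 0.0000, 1.0000] o=[-0.3477, 0.0932, 0.1700] → [0.2173, -0.1865, 0.0000, 0.0000, 0.0000, 1.0000]
J3: z=[0.7880, -0.6157, 0.0000] o=[0.0709, 0.6290, 0.5300] → [-0.1156, -0.1480, -0.9660, 0.7880, -0.6157, 0.0000]
J4: z=[0.1175, 0.1504, 0.9816] o=[-0.3219, 0.1262, 0.6540] → [0.2554, -0.2159, 0.0025, 0.1175, 0.1504, 0.9816]
J5: z=[0.1175, 0.1504, 0.9816] o=[-0.4176, -0.0339, 0.6900] → [0.0928, -0.1177, 0.0069, 0.1175, 0.1504, 0.9816]
q̇ = J⁺·V = [-0.2360, 0.0970, 0.1690, -0.4450, 0.0490]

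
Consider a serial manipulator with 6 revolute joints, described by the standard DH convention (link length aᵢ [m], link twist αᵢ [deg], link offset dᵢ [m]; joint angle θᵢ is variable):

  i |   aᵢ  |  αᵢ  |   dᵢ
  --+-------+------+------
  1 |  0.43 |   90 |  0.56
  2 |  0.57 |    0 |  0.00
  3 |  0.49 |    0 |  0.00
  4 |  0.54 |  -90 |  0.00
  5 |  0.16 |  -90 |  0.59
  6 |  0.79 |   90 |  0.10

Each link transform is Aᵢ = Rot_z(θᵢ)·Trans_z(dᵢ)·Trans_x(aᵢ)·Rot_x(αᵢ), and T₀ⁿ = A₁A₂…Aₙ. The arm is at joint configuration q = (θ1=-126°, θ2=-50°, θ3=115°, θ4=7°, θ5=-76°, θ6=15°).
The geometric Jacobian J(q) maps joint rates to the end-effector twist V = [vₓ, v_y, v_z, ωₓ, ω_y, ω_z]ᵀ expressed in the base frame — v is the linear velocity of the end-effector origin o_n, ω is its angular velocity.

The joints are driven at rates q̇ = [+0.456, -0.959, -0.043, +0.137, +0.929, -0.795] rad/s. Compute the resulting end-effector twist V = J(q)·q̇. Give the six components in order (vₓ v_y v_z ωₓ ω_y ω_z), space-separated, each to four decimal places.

-0.0945 -1.0683 0.5232 1.2036 0.5123 0.0094

o_n = [-1.2356, -0.2180, 1.5048]
J₁: ẑ×o_n = [0.2180, -1.2356, 0.0000], ω = ẑ
J2: z=[-0.8090, 0.5878, 0.0000] o=[-0.2527, -0.3479, 0.5600] → [0.5553, 0.7644, 0.4727, -0.8090, 0.5878, 0.0000]
J3: z=[-0.8090, 0.5878, 0.0000] o=[-0.4681, -0.6443, 0.1234] → [0.8120, 1.1176, 0.1063, -0.8090, 0.5878, 0.0000]
J4: z=[-0.8090, 0.5878, 0.0000] o=[-0.5898, -0.8118, 0.5674] → [0.5510, 0.7583, -0.1008, -0.8090, 0.5878, 0.0000]
J5: z=[0.5590, 0.7694, 0.3090] o=[-0.6879, -0.9468, 1.0810] → [0.1009, -0.4062, 0.8288, 0.5590, 0.7694, 0.3090]
J6: z=[0.0195, -0.3848, 0.9228] o=[-0.4907, -0.4113, 1.3001] → [-0.2571, -0.6914, -0.2828, 0.0195, -0.3848, 0.9228]
V = J·q̇ = [-0.0945, -1.0683, 0.5232, 1.2036, 0.5123, 0.0094]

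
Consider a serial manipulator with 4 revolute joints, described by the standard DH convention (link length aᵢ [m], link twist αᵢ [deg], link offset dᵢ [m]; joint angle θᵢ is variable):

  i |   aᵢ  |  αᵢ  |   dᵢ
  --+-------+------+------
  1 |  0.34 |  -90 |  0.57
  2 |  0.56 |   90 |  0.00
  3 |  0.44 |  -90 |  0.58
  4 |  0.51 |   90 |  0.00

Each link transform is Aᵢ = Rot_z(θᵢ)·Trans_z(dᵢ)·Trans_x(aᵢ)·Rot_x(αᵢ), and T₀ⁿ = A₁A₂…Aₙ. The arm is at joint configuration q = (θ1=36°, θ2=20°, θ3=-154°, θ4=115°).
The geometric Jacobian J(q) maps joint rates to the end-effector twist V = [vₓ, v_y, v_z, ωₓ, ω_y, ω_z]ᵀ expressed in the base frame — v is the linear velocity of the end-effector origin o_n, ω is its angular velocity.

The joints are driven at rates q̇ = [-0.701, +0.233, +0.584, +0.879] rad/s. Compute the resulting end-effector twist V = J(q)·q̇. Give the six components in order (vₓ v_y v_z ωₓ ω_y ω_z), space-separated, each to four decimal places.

o_n = [0.6378, 0.3418, 0.5582]
J₁: ẑ×o_n = [-0.3418, 0.6378, 0.0000], ω = ẑ
J2: z=[-0.5878, 0.8090, 0.0000] o=[0.2751, 0.1998, 0.5700] → [-0.0096, -0.0070, -0.3769, -0.5878, 0.8090, 0.0000]
J3: z=[0.2767, 0.2010, 0.9397] o=[0.7008, 0.5092, 0.3785] → [0.1934, -0.1089, -0.0337, 0.2767, 0.2010, 0.9397]
J4: z=[0.8616, -0.4850, -0.1499] o=[0.6740, 0.2513, 1.0587] → [0.2564, 0.4367, 0.0604, 0.8616, -0.4850, -0.1499]
V = J·q̇ = [0.5757, -0.1285, -0.0543, 0.7819, -0.1204, -0.2840]

0.5757 -0.1285 -0.0543 0.7819 -0.1204 -0.2840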